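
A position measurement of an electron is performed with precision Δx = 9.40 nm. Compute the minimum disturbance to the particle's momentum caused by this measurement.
5.609 × 10^-27 kg·m/s

The uncertainty principle implies that measuring position disturbs momentum:
ΔxΔp ≥ ℏ/2

When we measure position with precision Δx, we necessarily introduce a momentum uncertainty:
Δp ≥ ℏ/(2Δx)
Δp_min = (1.055e-34 J·s) / (2 × 9.400e-09 m)
Δp_min = 5.609e-27 kg·m/s

The more precisely we measure position, the greater the momentum disturbance.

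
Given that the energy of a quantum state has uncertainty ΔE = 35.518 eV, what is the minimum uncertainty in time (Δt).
9.266 as

Using the energy-time uncertainty principle:
ΔEΔt ≥ ℏ/2

The minimum uncertainty in time is:
Δt_min = ℏ/(2ΔE)
Δt_min = (1.055e-34 J·s) / (2 × 5.691e-18 J)
Δt_min = 9.266e-18 s = 9.266 as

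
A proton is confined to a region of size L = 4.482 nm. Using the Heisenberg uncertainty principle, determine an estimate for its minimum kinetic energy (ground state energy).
258.232 neV

Using the uncertainty principle to estimate ground state energy:

1. The position uncertainty is approximately the confinement size:
   Δx ≈ L = 4.482e-09 m

2. From ΔxΔp ≥ ℏ/2, the minimum momentum uncertainty is:
   Δp ≈ ℏ/(2L) = 1.176e-26 kg·m/s

3. The kinetic energy is approximately:
   KE ≈ (Δp)²/(2m) = (1.176e-26)²/(2 × 1.673e-27 kg)
   KE ≈ 4.137e-26 J = 258.232 neV

This is an order-of-magnitude estimate of the ground state energy.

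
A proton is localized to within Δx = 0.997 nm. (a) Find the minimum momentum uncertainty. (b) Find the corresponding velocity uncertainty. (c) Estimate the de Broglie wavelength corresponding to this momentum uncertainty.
(a) Δp_min = 5.289 × 10^-26 kg·m/s
(b) Δv_min = 31.619 m/s
(c) λ_dB = 12.529 nm

Step-by-step:

(a) From the uncertainty principle:
Δp_min = ℏ/(2Δx) = (1.055e-34 J·s)/(2 × 9.970e-10 m) = 5.289e-26 kg·m/s

(b) The velocity uncertainty:
Δv = Δp/m = (5.289e-26 kg·m/s)/(1.673e-27 kg) = 3.162e+01 m/s = 31.619 m/s

(c) The de Broglie wavelength for this momentum:
λ = h/p = (6.626e-34 J·s)/(5.289e-26 kg·m/s) = 1.253e-08 m = 12.529 nm

Note: The de Broglie wavelength is comparable to the localization size, as expected from wave-particle duality.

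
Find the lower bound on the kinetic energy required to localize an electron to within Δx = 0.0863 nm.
1.279 eV

Localizing a particle requires giving it sufficient momentum uncertainty:

1. From uncertainty principle: Δp ≥ ℏ/(2Δx)
   Δp_min = (1.055e-34 J·s) / (2 × 8.630e-11 m)
   Δp_min = 6.110e-25 kg·m/s

2. This momentum uncertainty corresponds to kinetic energy:
   KE ≈ (Δp)²/(2m) = (6.110e-25)²/(2 × 9.109e-31 kg)
   KE = 2.049e-19 J = 1.279 eV

Tighter localization requires more energy.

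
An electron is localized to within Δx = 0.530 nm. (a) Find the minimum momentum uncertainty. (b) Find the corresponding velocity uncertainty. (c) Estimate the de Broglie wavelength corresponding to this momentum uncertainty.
(a) Δp_min = 9.949 × 10^-26 kg·m/s
(b) Δv_min = 109.215 km/s
(c) λ_dB = 6.660 nm

Step-by-step:

(a) From the uncertainty principle:
Δp_min = ℏ/(2Δx) = (1.055e-34 J·s)/(2 × 5.300e-10 m) = 9.949e-26 kg·m/s

(b) The velocity uncertainty:
Δv = Δp/m = (9.949e-26 kg·m/s)/(9.109e-31 kg) = 1.092e+05 m/s = 109.215 km/s

(c) The de Broglie wavelength for this momentum:
λ = h/p = (6.626e-34 J·s)/(9.949e-26 kg·m/s) = 6.660e-09 m = 6.660 nm

Note: The de Broglie wavelength is comparable to the localization size, as expected from wave-particle duality.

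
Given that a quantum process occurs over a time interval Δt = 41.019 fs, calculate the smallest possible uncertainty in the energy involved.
8.023 meV

Using the energy-time uncertainty principle:
ΔEΔt ≥ ℏ/2

The minimum uncertainty in energy is:
ΔE_min = ℏ/(2Δt)
ΔE_min = (1.055e-34 J·s) / (2 × 4.102e-14 s)
ΔE_min = 1.285e-21 J = 8.023 meV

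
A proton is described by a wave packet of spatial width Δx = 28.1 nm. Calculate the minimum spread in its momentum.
1.876 × 10^-27 kg·m/s

For a wave packet, the spatial width Δx and momentum spread Δp are related by the uncertainty principle:
ΔxΔp ≥ ℏ/2

The minimum momentum spread is:
Δp_min = ℏ/(2Δx)
Δp_min = (1.055e-34 J·s) / (2 × 2.810e-08 m)
Δp_min = 1.876e-27 kg·m/s

A wave packet cannot have both a well-defined position and well-defined momentum.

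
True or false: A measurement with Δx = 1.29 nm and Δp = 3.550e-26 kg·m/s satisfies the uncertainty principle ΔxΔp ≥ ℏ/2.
No, it violates the uncertainty principle (impossible measurement).

Calculate the product ΔxΔp:
ΔxΔp = (1.290e-09 m) × (3.550e-26 kg·m/s)
ΔxΔp = 4.580e-35 J·s

Compare to the minimum allowed value ℏ/2:
ℏ/2 = 5.273e-35 J·s

Since ΔxΔp = 4.580e-35 J·s < 5.273e-35 J·s = ℏ/2,
the measurement violates the uncertainty principle.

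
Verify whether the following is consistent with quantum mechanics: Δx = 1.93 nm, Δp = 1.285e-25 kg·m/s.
Yes, it satisfies the uncertainty principle.

Calculate the product ΔxΔp:
ΔxΔp = (1.930e-09 m) × (1.285e-25 kg·m/s)
ΔxΔp = 2.480e-34 J·s

Compare to the minimum allowed value ℏ/2:
ℏ/2 = 5.273e-35 J·s

Since ΔxΔp = 2.480e-34 J·s ≥ 5.273e-35 J·s = ℏ/2,
the measurement satisfies the uncertainty principle.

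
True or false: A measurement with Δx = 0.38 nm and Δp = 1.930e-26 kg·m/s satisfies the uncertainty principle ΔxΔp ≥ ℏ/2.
No, it violates the uncertainty principle (impossible measurement).

Calculate the product ΔxΔp:
ΔxΔp = (3.800e-10 m) × (1.930e-26 kg·m/s)
ΔxΔp = 7.334e-36 J·s

Compare to the minimum allowed value ℏ/2:
ℏ/2 = 5.273e-35 J·s

Since ΔxΔp = 7.334e-36 J·s < 5.273e-35 J·s = ℏ/2,
the measurement violates the uncertainty principle.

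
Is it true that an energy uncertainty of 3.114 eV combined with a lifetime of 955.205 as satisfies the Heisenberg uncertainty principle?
Yes, it satisfies the uncertainty relation.

Calculate the product ΔEΔt:
ΔE = 3.114 eV = 4.989e-19 J
ΔEΔt = (4.989e-19 J) × (9.552e-16 s)
ΔEΔt = 4.766e-34 J·s

Compare to the minimum allowed value ℏ/2:
ℏ/2 = 5.273e-35 J·s

Since ΔEΔt = 4.766e-34 J·s ≥ 5.273e-35 J·s = ℏ/2,
this satisfies the uncertainty relation.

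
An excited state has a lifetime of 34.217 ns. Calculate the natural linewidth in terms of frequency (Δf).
2.326 MHz

Using the energy-time uncertainty principle and E = hf:
ΔEΔt ≥ ℏ/2
hΔf·Δt ≥ ℏ/2

The minimum frequency uncertainty is:
Δf = ℏ/(2hτ) = 1/(4πτ)
Δf = 1/(4π × 3.422e-08 s)
Δf = 2.326e+06 Hz = 2.326 MHz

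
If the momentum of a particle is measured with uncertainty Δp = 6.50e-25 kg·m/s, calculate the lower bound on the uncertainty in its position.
81.121 pm

Using the Heisenberg uncertainty principle:
ΔxΔp ≥ ℏ/2

The minimum uncertainty in position is:
Δx_min = ℏ/(2Δp)
Δx_min = (1.055e-34 J·s) / (2 × 6.500e-25 kg·m/s)
Δx_min = 8.112e-11 m = 81.121 pm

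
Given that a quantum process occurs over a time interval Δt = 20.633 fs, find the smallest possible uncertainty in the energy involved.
15.950 meV

Using the energy-time uncertainty principle:
ΔEΔt ≥ ℏ/2

The minimum uncertainty in energy is:
ΔE_min = ℏ/(2Δt)
ΔE_min = (1.055e-34 J·s) / (2 × 2.063e-14 s)
ΔE_min = 2.556e-21 J = 15.950 meV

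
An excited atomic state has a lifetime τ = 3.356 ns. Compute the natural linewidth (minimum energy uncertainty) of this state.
98.065 neV

Using the energy-time uncertainty principle:
ΔEΔt ≥ ℏ/2

The lifetime τ represents the time uncertainty Δt.
The natural linewidth (minimum energy uncertainty) is:

ΔE = ℏ/(2τ)
ΔE = (1.055e-34 J·s) / (2 × 3.356e-09 s)
ΔE = 1.571e-26 J = 98.065 neV

This natural linewidth limits the precision of spectroscopic measurements.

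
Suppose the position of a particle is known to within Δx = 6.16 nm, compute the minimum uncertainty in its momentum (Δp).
8.560 × 10^-27 kg·m/s

Using the Heisenberg uncertainty principle:
ΔxΔp ≥ ℏ/2

The minimum uncertainty in momentum is:
Δp_min = ℏ/(2Δx)
Δp_min = (1.055e-34 J·s) / (2 × 6.160e-09 m)
Δp_min = 8.560e-27 kg·m/s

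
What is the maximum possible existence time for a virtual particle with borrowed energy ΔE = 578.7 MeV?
5.687 × 10^-25 s

Using the energy-time uncertainty principle:
ΔEΔt ≥ ℏ/2

For a virtual particle borrowing energy ΔE, the maximum lifetime is:
Δt_max = ℏ/(2ΔE)

Converting energy:
ΔE = 578.7 MeV = 9.272e-11 J

Δt_max = (1.055e-34 J·s) / (2 × 9.272e-11 J)
Δt_max = 5.687e-25 s = 5.687 × 10^-25 s

Virtual particles with higher borrowed energy exist for shorter times.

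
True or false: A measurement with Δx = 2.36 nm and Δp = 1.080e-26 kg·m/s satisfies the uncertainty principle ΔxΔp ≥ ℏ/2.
No, it violates the uncertainty principle (impossible measurement).

Calculate the product ΔxΔp:
ΔxΔp = (2.360e-09 m) × (1.080e-26 kg·m/s)
ΔxΔp = 2.549e-35 J·s

Compare to the minimum allowed value ℏ/2:
ℏ/2 = 5.273e-35 J·s

Since ΔxΔp = 2.549e-35 J·s < 5.273e-35 J·s = ℏ/2,
the measurement violates the uncertainty principle.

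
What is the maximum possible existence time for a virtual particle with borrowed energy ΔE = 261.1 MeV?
1.260 ys

Using the energy-time uncertainty principle:
ΔEΔt ≥ ℏ/2

For a virtual particle borrowing energy ΔE, the maximum lifetime is:
Δt_max = ℏ/(2ΔE)

Converting energy:
ΔE = 261.1 MeV = 4.183e-11 J

Δt_max = (1.055e-34 J·s) / (2 × 4.183e-11 J)
Δt_max = 1.260e-24 s = 1.260 ys

Virtual particles with higher borrowed energy exist for shorter times.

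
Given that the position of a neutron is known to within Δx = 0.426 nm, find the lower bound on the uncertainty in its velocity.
73.899 m/s

Using the Heisenberg uncertainty principle and Δp = mΔv:
ΔxΔp ≥ ℏ/2
Δx(mΔv) ≥ ℏ/2

The minimum uncertainty in velocity is:
Δv_min = ℏ/(2mΔx)
Δv_min = (1.055e-34 J·s) / (2 × 1.675e-27 kg × 4.260e-10 m)
Δv_min = 7.390e+01 m/s = 73.899 m/s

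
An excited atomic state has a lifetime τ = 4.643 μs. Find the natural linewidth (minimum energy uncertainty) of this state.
70.882 peV

Using the energy-time uncertainty principle:
ΔEΔt ≥ ℏ/2

The lifetime τ represents the time uncertainty Δt.
The natural linewidth (minimum energy uncertainty) is:

ΔE = ℏ/(2τ)
ΔE = (1.055e-34 J·s) / (2 × 4.643e-06 s)
ΔE = 1.136e-29 J = 70.882 peV

This natural linewidth limits the precision of spectroscopic measurements.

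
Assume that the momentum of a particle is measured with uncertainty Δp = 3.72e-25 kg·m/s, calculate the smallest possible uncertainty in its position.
141.744 pm

Using the Heisenberg uncertainty principle:
ΔxΔp ≥ ℏ/2

The minimum uncertainty in position is:
Δx_min = ℏ/(2Δp)
Δx_min = (1.055e-34 J·s) / (2 × 3.720e-25 kg·m/s)
Δx_min = 1.417e-10 m = 141.744 pm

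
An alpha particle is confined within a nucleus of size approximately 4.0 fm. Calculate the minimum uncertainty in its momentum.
1.318 × 10^-20 kg·m/s

Using the Heisenberg uncertainty principle:
ΔxΔp ≥ ℏ/2

With Δx ≈ L = 4.000e-15 m (the confinement size):
Δp_min = ℏ/(2Δx)
Δp_min = (1.055e-34 J·s) / (2 × 4.000e-15 m)
Δp_min = 1.318e-20 kg·m/s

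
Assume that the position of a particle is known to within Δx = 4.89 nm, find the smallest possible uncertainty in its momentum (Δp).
1.078 × 10^-26 kg·m/s

Using the Heisenberg uncertainty principle:
ΔxΔp ≥ ℏ/2

The minimum uncertainty in momentum is:
Δp_min = ℏ/(2Δx)
Δp_min = (1.055e-34 J·s) / (2 × 4.890e-09 m)
Δp_min = 1.078e-26 kg·m/s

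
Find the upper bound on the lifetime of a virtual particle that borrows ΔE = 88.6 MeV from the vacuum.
3.715 ys

Using the energy-time uncertainty principle:
ΔEΔt ≥ ℏ/2

For a virtual particle borrowing energy ΔE, the maximum lifetime is:
Δt_max = ℏ/(2ΔE)

Converting energy:
ΔE = 88.6 MeV = 1.420e-11 J

Δt_max = (1.055e-34 J·s) / (2 × 1.420e-11 J)
Δt_max = 3.715e-24 s = 3.715 ys

Virtual particles with higher borrowed energy exist for shorter times.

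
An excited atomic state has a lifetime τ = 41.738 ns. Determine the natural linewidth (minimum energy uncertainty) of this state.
7.885 neV

Using the energy-time uncertainty principle:
ΔEΔt ≥ ℏ/2

The lifetime τ represents the time uncertainty Δt.
The natural linewidth (minimum energy uncertainty) is:

ΔE = ℏ/(2τ)
ΔE = (1.055e-34 J·s) / (2 × 4.174e-08 s)
ΔE = 1.263e-27 J = 7.885 neV

This natural linewidth limits the precision of spectroscopic measurements.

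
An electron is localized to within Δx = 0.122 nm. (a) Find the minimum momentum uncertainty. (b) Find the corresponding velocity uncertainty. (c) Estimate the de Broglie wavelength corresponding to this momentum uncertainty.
(a) Δp_min = 4.322 × 10^-25 kg·m/s
(b) Δv_min = 474.458 km/s
(c) λ_dB = 1.533 nm

Step-by-step:

(a) From the uncertainty principle:
Δp_min = ℏ/(2Δx) = (1.055e-34 J·s)/(2 × 1.220e-10 m) = 4.322e-25 kg·m/s

(b) The velocity uncertainty:
Δv = Δp/m = (4.322e-25 kg·m/s)/(9.109e-31 kg) = 4.745e+05 m/s = 474.458 km/s

(c) The de Broglie wavelength for this momentum:
λ = h/p = (6.626e-34 J·s)/(4.322e-25 kg·m/s) = 1.533e-09 m = 1.533 nm

Note: The de Broglie wavelength is comparable to the localization size, as expected from wave-particle duality.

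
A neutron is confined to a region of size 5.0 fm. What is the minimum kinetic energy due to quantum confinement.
207.212 keV

Using the uncertainty principle:

1. Position uncertainty: Δx ≈ 5.000e-15 m
2. Minimum momentum uncertainty: Δp = ℏ/(2Δx) = 1.055e-20 kg·m/s
3. Minimum kinetic energy:
   KE = (Δp)²/(2m) = (1.055e-20)²/(2 × 1.675e-27 kg)
   KE = 3.320e-14 J = 207.212 keV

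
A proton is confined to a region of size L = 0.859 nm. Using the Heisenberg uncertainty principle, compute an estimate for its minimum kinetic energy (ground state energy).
7.030 μeV

Using the uncertainty principle to estimate ground state energy:

1. The position uncertainty is approximately the confinement size:
   Δx ≈ L = 8.590e-10 m

2. From ΔxΔp ≥ ℏ/2, the minimum momentum uncertainty is:
   Δp ≈ ℏ/(2L) = 6.138e-26 kg·m/s

3. The kinetic energy is approximately:
   KE ≈ (Δp)²/(2m) = (6.138e-26)²/(2 × 1.673e-27 kg)
   KE ≈ 1.126e-24 J = 7.030 μeV

This is an order-of-magnitude estimate of the ground state energy.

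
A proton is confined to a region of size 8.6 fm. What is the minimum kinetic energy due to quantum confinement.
70.139 keV

Using the uncertainty principle:

1. Position uncertainty: Δx ≈ 8.600e-15 m
2. Minimum momentum uncertainty: Δp = ℏ/(2Δx) = 6.131e-21 kg·m/s
3. Minimum kinetic energy:
   KE = (Δp)²/(2m) = (6.131e-21)²/(2 × 1.673e-27 kg)
   KE = 1.124e-14 J = 70.139 keV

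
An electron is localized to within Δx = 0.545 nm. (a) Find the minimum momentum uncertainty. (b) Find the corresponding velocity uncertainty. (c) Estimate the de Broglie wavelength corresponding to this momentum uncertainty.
(a) Δp_min = 9.675 × 10^-26 kg·m/s
(b) Δv_min = 106.209 km/s
(c) λ_dB = 6.849 nm

Step-by-step:

(a) From the uncertainty principle:
Δp_min = ℏ/(2Δx) = (1.055e-34 J·s)/(2 × 5.450e-10 m) = 9.675e-26 kg·m/s

(b) The velocity uncertainty:
Δv = Δp/m = (9.675e-26 kg·m/s)/(9.109e-31 kg) = 1.062e+05 m/s = 106.209 km/s

(c) The de Broglie wavelength for this momentum:
λ = h/p = (6.626e-34 J·s)/(9.675e-26 kg·m/s) = 6.849e-09 m = 6.849 nm

Note: The de Broglie wavelength is comparable to the localization size, as expected from wave-particle duality.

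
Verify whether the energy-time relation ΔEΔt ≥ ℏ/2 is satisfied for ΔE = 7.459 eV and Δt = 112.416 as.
Yes, it satisfies the uncertainty relation.

Calculate the product ΔEΔt:
ΔE = 7.459 eV = 1.195e-18 J
ΔEΔt = (1.195e-18 J) × (1.124e-16 s)
ΔEΔt = 1.343e-34 J·s

Compare to the minimum allowed value ℏ/2:
ℏ/2 = 5.273e-35 J·s

Since ΔEΔt = 1.343e-34 J·s ≥ 5.273e-35 J·s = ℏ/2,
this satisfies the uncertainty relation.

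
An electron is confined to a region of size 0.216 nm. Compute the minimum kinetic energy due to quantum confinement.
204.153 meV

Using the uncertainty principle:

1. Position uncertainty: Δx ≈ 2.160e-10 m
2. Minimum momentum uncertainty: Δp = ℏ/(2Δx) = 2.441e-25 kg·m/s
3. Minimum kinetic energy:
   KE = (Δp)²/(2m) = (2.441e-25)²/(2 × 9.109e-31 kg)
   KE = 3.271e-20 J = 204.153 meV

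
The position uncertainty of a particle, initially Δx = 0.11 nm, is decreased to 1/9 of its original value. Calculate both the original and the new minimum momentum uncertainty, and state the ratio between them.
Original Δp_min = 4.794 × 10^-25 kg·m/s; new Δp'_min = 4.314 × 10^-24 kg·m/s; ratio Δp'_min/Δp_min = 9.

From the uncertainty principle ΔxΔp ≥ ℏ/2, the minimum momentum uncertainty is Δp_min = ℏ/(2Δx).

Original (Δx = 0.11 nm = 1.100e-10 m):
Δp_min = (1.055e-34 J·s)/(2 × 1.100e-10 m) = 4.794e-25 kg·m/s

When Δx → (1/9)Δx:
Δp'_min = ℏ/(2 × (1/9)Δx) = 9 × ℏ/(2Δx) = 9 × Δp_min
Δp'_min = 9 × 4.794e-25 kg·m/s = 4.314e-24 kg·m/s

Since Δp_min ∝ 1/Δx, when Δx is decreased to 1/9 of its original value, Δp_min increases to 9 times its original value.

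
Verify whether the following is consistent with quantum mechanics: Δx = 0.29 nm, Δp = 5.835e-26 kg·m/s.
No, it violates the uncertainty principle (impossible measurement).

Calculate the product ΔxΔp:
ΔxΔp = (2.900e-10 m) × (5.835e-26 kg·m/s)
ΔxΔp = 1.692e-35 J·s

Compare to the minimum allowed value ℏ/2:
ℏ/2 = 5.273e-35 J·s

Since ΔxΔp = 1.692e-35 J·s < 5.273e-35 J·s = ℏ/2,
the measurement violates the uncertainty principle.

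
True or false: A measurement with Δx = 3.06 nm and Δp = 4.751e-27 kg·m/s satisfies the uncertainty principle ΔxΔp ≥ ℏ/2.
No, it violates the uncertainty principle (impossible measurement).

Calculate the product ΔxΔp:
ΔxΔp = (3.060e-09 m) × (4.751e-27 kg·m/s)
ΔxΔp = 1.454e-35 J·s

Compare to the minimum allowed value ℏ/2:
ℏ/2 = 5.273e-35 J·s

Since ΔxΔp = 1.454e-35 J·s < 5.273e-35 J·s = ℏ/2,
the measurement violates the uncertainty principle.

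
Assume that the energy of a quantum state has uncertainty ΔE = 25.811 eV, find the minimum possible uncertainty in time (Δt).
12.751 as

Using the energy-time uncertainty principle:
ΔEΔt ≥ ℏ/2

The minimum uncertainty in time is:
Δt_min = ℏ/(2ΔE)
Δt_min = (1.055e-34 J·s) / (2 × 4.135e-18 J)
Δt_min = 1.275e-17 s = 12.751 as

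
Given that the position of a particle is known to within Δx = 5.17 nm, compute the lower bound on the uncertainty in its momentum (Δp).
1.020 × 10^-26 kg·m/s

Using the Heisenberg uncertainty principle:
ΔxΔp ≥ ℏ/2

The minimum uncertainty in momentum is:
Δp_min = ℏ/(2Δx)
Δp_min = (1.055e-34 J·s) / (2 × 5.170e-09 m)
Δp_min = 1.020e-26 kg·m/s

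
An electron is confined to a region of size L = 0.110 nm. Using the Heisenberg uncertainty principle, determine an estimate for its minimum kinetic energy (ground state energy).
787.186 meV

Using the uncertainty principle to estimate ground state energy:

1. The position uncertainty is approximately the confinement size:
   Δx ≈ L = 1.100e-10 m

2. From ΔxΔp ≥ ℏ/2, the minimum momentum uncertainty is:
   Δp ≈ ℏ/(2L) = 4.794e-25 kg·m/s

3. The kinetic energy is approximately:
   KE ≈ (Δp)²/(2m) = (4.794e-25)²/(2 × 9.109e-31 kg)
   KE ≈ 1.261e-19 J = 787.186 meV

This is an order-of-magnitude estimate of the ground state energy.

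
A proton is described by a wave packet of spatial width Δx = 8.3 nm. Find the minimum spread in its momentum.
6.353 × 10^-27 kg·m/s

For a wave packet, the spatial width Δx and momentum spread Δp are related by the uncertainty principle:
ΔxΔp ≥ ℏ/2

The minimum momentum spread is:
Δp_min = ℏ/(2Δx)
Δp_min = (1.055e-34 J·s) / (2 × 8.300e-09 m)
Δp_min = 6.353e-27 kg·m/s

A wave packet cannot have both a well-defined position and well-defined momentum.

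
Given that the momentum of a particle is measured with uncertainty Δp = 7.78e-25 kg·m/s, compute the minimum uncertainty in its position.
67.775 pm

Using the Heisenberg uncertainty principle:
ΔxΔp ≥ ℏ/2

The minimum uncertainty in position is:
Δx_min = ℏ/(2Δp)
Δx_min = (1.055e-34 J·s) / (2 × 7.780e-25 kg·m/s)
Δx_min = 6.777e-11 m = 67.775 pm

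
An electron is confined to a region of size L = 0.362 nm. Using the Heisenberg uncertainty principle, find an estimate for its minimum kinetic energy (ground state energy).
72.685 meV

Using the uncertainty principle to estimate ground state energy:

1. The position uncertainty is approximately the confinement size:
   Δx ≈ L = 3.620e-10 m

2. From ΔxΔp ≥ ℏ/2, the minimum momentum uncertainty is:
   Δp ≈ ℏ/(2L) = 1.457e-25 kg·m/s

3. The kinetic energy is approximately:
   KE ≈ (Δp)²/(2m) = (1.457e-25)²/(2 × 9.109e-31 kg)
   KE ≈ 1.165e-20 J = 72.685 meV

This is an order-of-magnitude estimate of the ground state energy.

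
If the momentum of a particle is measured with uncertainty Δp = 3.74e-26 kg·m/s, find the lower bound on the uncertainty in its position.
1.410 nm

Using the Heisenberg uncertainty principle:
ΔxΔp ≥ ℏ/2

The minimum uncertainty in position is:
Δx_min = ℏ/(2Δp)
Δx_min = (1.055e-34 J·s) / (2 × 3.740e-26 kg·m/s)
Δx_min = 1.410e-09 m = 1.410 nm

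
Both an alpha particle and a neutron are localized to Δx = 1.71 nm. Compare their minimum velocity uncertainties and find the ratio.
The neutron has the larger minimum velocity uncertainty, by a ratio of 4.0.

For both particles, Δp_min = ℏ/(2Δx) = 3.084e-26 kg·m/s (same for both).

The velocity uncertainty is Δv = Δp/m:
- alpha particle: Δv = 3.084e-26 / 6.645e-27 = 4.641e+00 m/s = 4.641 m/s
- neutron: Δv = 3.084e-26 / 1.675e-27 = 1.841e+01 m/s = 18.410 m/s

Ratio: 1.841e+01 / 4.641e+00 = 4.0

The lighter particle has larger velocity uncertainty because Δv ∝ 1/m.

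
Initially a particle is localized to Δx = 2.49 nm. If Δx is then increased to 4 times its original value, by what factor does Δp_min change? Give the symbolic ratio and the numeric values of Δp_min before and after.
Original Δp_min = 2.118 × 10^-26 kg·m/s; new Δp'_min = 5.294 × 10^-27 kg·m/s; ratio Δp'_min/Δp_min = 1/4.

From the uncertainty principle ΔxΔp ≥ ℏ/2, the minimum momentum uncertainty is Δp_min = ℏ/(2Δx).

Original (Δx = 2.49 nm = 2.490e-09 m):
Δp_min = (1.055e-34 J·s)/(2 × 2.490e-09 m) = 2.118e-26 kg·m/s

When Δx → 4Δx:
Δp'_min = ℏ/(2 × 4Δx) = (1/4) × ℏ/(2Δx) = (1/4) × Δp_min
Δp'_min = 1/4 × 2.118e-26 kg·m/s = 5.294e-27 kg·m/s

Since Δp_min ∝ 1/Δx, when Δx is increased to 4 times its original value, Δp_min decreases to 1/4 of its original value.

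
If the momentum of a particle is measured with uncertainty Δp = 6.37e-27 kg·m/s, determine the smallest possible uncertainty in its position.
8.278 nm

Using the Heisenberg uncertainty principle:
ΔxΔp ≥ ℏ/2

The minimum uncertainty in position is:
Δx_min = ℏ/(2Δp)
Δx_min = (1.055e-34 J·s) / (2 × 6.370e-27 kg·m/s)
Δx_min = 8.278e-09 m = 8.278 nm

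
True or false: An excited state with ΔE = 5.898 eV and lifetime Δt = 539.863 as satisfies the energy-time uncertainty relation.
Yes, it satisfies the uncertainty relation.

Calculate the product ΔEΔt:
ΔE = 5.898 eV = 9.450e-19 J
ΔEΔt = (9.450e-19 J) × (5.399e-16 s)
ΔEΔt = 5.102e-34 J·s

Compare to the minimum allowed value ℏ/2:
ℏ/2 = 5.273e-35 J·s

Since ΔEΔt = 5.102e-34 J·s ≥ 5.273e-35 J·s = ℏ/2,
this satisfies the uncertainty relation.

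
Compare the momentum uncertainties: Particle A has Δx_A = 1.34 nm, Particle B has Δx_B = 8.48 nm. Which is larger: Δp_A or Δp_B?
Particle A has the larger minimum momentum uncertainty, by a factor of 6.33.

For each particle, the minimum momentum uncertainty is Δp_min = ℏ/(2Δx):

Particle A: Δp_A = ℏ/(2×1.340e-09 m) = 3.935e-26 kg·m/s
Particle B: Δp_B = ℏ/(2×8.480e-09 m) = 6.218e-27 kg·m/s

Ratio: Δp_A/Δp_B = 6.33

Since Δp_min ∝ 1/Δx, the particle with smaller position uncertainty (A) has larger momentum uncertainty.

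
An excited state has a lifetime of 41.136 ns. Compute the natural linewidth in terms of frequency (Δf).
1.934 MHz

Using the energy-time uncertainty principle and E = hf:
ΔEΔt ≥ ℏ/2
hΔf·Δt ≥ ℏ/2

The minimum frequency uncertainty is:
Δf = ℏ/(2hτ) = 1/(4πτ)
Δf = 1/(4π × 4.114e-08 s)
Δf = 1.934e+06 Hz = 1.934 MHz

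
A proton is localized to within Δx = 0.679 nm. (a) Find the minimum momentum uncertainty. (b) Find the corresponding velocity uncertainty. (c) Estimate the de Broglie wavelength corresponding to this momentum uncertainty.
(a) Δp_min = 7.766 × 10^-26 kg·m/s
(b) Δv_min = 46.428 m/s
(c) λ_dB = 8.533 nm

Step-by-step:

(a) From the uncertainty principle:
Δp_min = ℏ/(2Δx) = (1.055e-34 J·s)/(2 × 6.790e-10 m) = 7.766e-26 kg·m/s

(b) The velocity uncertainty:
Δv = Δp/m = (7.766e-26 kg·m/s)/(1.673e-27 kg) = 4.643e+01 m/s = 46.428 m/s

(c) The de Broglie wavelength for this momentum:
λ = h/p = (6.626e-34 J·s)/(7.766e-26 kg·m/s) = 8.533e-09 m = 8.533 nm

Note: The de Broglie wavelength is comparable to the localization size, as expected from wave-particle duality.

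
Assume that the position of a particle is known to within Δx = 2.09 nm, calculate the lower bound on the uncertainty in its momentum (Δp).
2.523 × 10^-26 kg·m/s

Using the Heisenberg uncertainty principle:
ΔxΔp ≥ ℏ/2

The minimum uncertainty in momentum is:
Δp_min = ℏ/(2Δx)
Δp_min = (1.055e-34 J·s) / (2 × 2.090e-09 m)
Δp_min = 2.523e-26 kg·m/s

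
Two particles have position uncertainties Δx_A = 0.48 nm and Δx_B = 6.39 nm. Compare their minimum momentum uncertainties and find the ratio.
Particle A has the larger minimum momentum uncertainty, by a factor of 13.31.

For each particle, the minimum momentum uncertainty is Δp_min = ℏ/(2Δx):

Particle A: Δp_A = ℏ/(2×4.800e-10 m) = 1.099e-25 kg·m/s
Particle B: Δp_B = ℏ/(2×6.390e-09 m) = 8.252e-27 kg·m/s

Ratio: Δp_A/Δp_B = 13.31

Since Δp_min ∝ 1/Δx, the particle with smaller position uncertainty (A) has larger momentum uncertainty.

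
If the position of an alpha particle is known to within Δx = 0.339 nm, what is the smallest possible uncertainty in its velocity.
23.409 m/s

Using the Heisenberg uncertainty principle and Δp = mΔv:
ΔxΔp ≥ ℏ/2
Δx(mΔv) ≥ ℏ/2

The minimum uncertainty in velocity is:
Δv_min = ℏ/(2mΔx)
Δv_min = (1.055e-34 J·s) / (2 × 6.645e-27 kg × 3.390e-10 m)
Δv_min = 2.341e+01 m/s = 23.409 m/s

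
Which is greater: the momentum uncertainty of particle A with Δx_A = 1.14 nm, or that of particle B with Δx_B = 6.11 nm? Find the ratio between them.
Particle A has the larger minimum momentum uncertainty, by a factor of 5.36.

For each particle, the minimum momentum uncertainty is Δp_min = ℏ/(2Δx):

Particle A: Δp_A = ℏ/(2×1.140e-09 m) = 4.625e-26 kg·m/s
Particle B: Δp_B = ℏ/(2×6.110e-09 m) = 8.630e-27 kg·m/s

Ratio: Δp_A/Δp_B = 5.36

Since Δp_min ∝ 1/Δx, the particle with smaller position uncertainty (A) has larger momentum uncertainty.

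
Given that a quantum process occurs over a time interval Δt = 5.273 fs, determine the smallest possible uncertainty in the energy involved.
62.413 meV

Using the energy-time uncertainty principle:
ΔEΔt ≥ ℏ/2

The minimum uncertainty in energy is:
ΔE_min = ℏ/(2Δt)
ΔE_min = (1.055e-34 J·s) / (2 × 5.273e-15 s)
ΔE_min = 1.000e-20 J = 62.413 meV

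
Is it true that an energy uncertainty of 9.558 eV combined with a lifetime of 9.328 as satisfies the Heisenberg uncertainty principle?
No, it violates the uncertainty relation.

Calculate the product ΔEΔt:
ΔE = 9.558 eV = 1.531e-18 J
ΔEΔt = (1.531e-18 J) × (9.328e-18 s)
ΔEΔt = 1.428e-35 J·s

Compare to the minimum allowed value ℏ/2:
ℏ/2 = 5.273e-35 J·s

Since ΔEΔt = 1.428e-35 J·s < 5.273e-35 J·s = ℏ/2,
this violates the uncertainty relation.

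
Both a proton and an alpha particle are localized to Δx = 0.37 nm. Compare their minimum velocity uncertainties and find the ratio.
The proton has the larger minimum velocity uncertainty, by a ratio of 4.0.

For both particles, Δp_min = ℏ/(2Δx) = 1.425e-25 kg·m/s (same for both).

The velocity uncertainty is Δv = Δp/m:
- proton: Δv = 1.425e-25 / 1.673e-27 = 8.520e+01 m/s = 85.201 m/s
- alpha particle: Δv = 1.425e-25 / 6.645e-27 = 2.145e+01 m/s = 21.447 m/s

Ratio: 8.520e+01 / 2.145e+01 = 4.0

The lighter particle has larger velocity uncertainty because Δv ∝ 1/m.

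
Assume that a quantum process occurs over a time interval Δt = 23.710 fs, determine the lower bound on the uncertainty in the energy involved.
13.880 meV

Using the energy-time uncertainty principle:
ΔEΔt ≥ ℏ/2

The minimum uncertainty in energy is:
ΔE_min = ℏ/(2Δt)
ΔE_min = (1.055e-34 J·s) / (2 × 2.371e-14 s)
ΔE_min = 2.224e-21 J = 13.880 meV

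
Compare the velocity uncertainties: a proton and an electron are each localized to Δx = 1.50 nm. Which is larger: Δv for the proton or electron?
The electron has the larger minimum velocity uncertainty, by a ratio of 1836.2.

For both particles, Δp_min = ℏ/(2Δx) = 3.515e-26 kg·m/s (same for both).

The velocity uncertainty is Δv = Δp/m:
- proton: Δv = 3.515e-26 / 1.673e-27 = 2.102e+01 m/s = 21.016 m/s
- electron: Δv = 3.515e-26 / 9.109e-31 = 3.859e+04 m/s = 38.589 km/s

Ratio: 3.859e+04 / 2.102e+01 = 1836.2

The lighter particle has larger velocity uncertainty because Δv ∝ 1/m.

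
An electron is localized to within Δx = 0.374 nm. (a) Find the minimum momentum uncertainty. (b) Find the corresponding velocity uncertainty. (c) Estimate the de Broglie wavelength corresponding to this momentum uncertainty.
(a) Δp_min = 1.410 × 10^-25 kg·m/s
(b) Δv_min = 154.770 km/s
(c) λ_dB = 4.700 nm

Step-by-step:

(a) From the uncertainty principle:
Δp_min = ℏ/(2Δx) = (1.055e-34 J·s)/(2 × 3.740e-10 m) = 1.410e-25 kg·m/s

(b) The velocity uncertainty:
Δv = Δp/m = (1.410e-25 kg·m/s)/(9.109e-31 kg) = 1.548e+05 m/s = 154.770 km/s

(c) The de Broglie wavelength for this momentum:
λ = h/p = (6.626e-34 J·s)/(1.410e-25 kg·m/s) = 4.700e-09 m = 4.700 nm

Note: The de Broglie wavelength is comparable to the localization size, as expected from wave-particle duality.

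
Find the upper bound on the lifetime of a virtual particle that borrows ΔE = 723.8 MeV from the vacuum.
4.547 × 10^-25 s

Using the energy-time uncertainty principle:
ΔEΔt ≥ ℏ/2

For a virtual particle borrowing energy ΔE, the maximum lifetime is:
Δt_max = ℏ/(2ΔE)

Converting energy:
ΔE = 723.8 MeV = 1.160e-10 J

Δt_max = (1.055e-34 J·s) / (2 × 1.160e-10 J)
Δt_max = 4.547e-25 s = 4.547 × 10^-25 s

Virtual particles with higher borrowed energy exist for shorter times.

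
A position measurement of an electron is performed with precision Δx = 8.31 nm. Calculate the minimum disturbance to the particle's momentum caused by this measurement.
6.345 × 10^-27 kg·m/s

The uncertainty principle implies that measuring position disturbs momentum:
ΔxΔp ≥ ℏ/2

When we measure position with precision Δx, we necessarily introduce a momentum uncertainty:
Δp ≥ ℏ/(2Δx)
Δp_min = (1.055e-34 J·s) / (2 × 8.310e-09 m)
Δp_min = 6.345e-27 kg·m/s

The more precisely we measure position, the greater the momentum disturbance.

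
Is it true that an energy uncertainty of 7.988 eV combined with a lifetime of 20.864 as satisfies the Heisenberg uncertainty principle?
No, it violates the uncertainty relation.

Calculate the product ΔEΔt:
ΔE = 7.988 eV = 1.280e-18 J
ΔEΔt = (1.280e-18 J) × (2.086e-17 s)
ΔEΔt = 2.670e-35 J·s

Compare to the minimum allowed value ℏ/2:
ℏ/2 = 5.273e-35 J·s

Since ΔEΔt = 2.670e-35 J·s < 5.273e-35 J·s = ℏ/2,
this violates the uncertainty relation.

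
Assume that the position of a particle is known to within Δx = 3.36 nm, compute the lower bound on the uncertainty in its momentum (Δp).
1.569 × 10^-26 kg·m/s

Using the Heisenberg uncertainty principle:
ΔxΔp ≥ ℏ/2

The minimum uncertainty in momentum is:
Δp_min = ℏ/(2Δx)
Δp_min = (1.055e-34 J·s) / (2 × 3.360e-09 m)
Δp_min = 1.569e-26 kg·m/s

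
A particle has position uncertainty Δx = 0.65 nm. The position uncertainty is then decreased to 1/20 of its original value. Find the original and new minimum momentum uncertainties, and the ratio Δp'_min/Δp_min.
Original Δp_min = 8.112 × 10^-26 kg·m/s; new Δp'_min = 1.622 × 10^-24 kg·m/s; ratio Δp'_min/Δp_min = 20.

From the uncertainty principle ΔxΔp ≥ ℏ/2, the minimum momentum uncertainty is Δp_min = ℏ/(2Δx).

Original (Δx = 0.65 nm = 6.500e-10 m):
Δp_min = (1.055e-34 J·s)/(2 × 6.500e-10 m) = 8.112e-26 kg·m/s

When Δx → (1/20)Δx:
Δp'_min = ℏ/(2 × (1/20)Δx) = 20 × ℏ/(2Δx) = 20 × Δp_min
Δp'_min = 20 × 8.112e-26 kg·m/s = 1.622e-24 kg·m/s

Since Δp_min ∝ 1/Δx, when Δx is decreased to 1/20 of its original value, Δp_min increases to 20 times its original value.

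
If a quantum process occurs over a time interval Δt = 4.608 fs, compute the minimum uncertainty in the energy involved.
71.421 meV

Using the energy-time uncertainty principle:
ΔEΔt ≥ ℏ/2

The minimum uncertainty in energy is:
ΔE_min = ℏ/(2Δt)
ΔE_min = (1.055e-34 J·s) / (2 × 4.608e-15 s)
ΔE_min = 1.144e-20 J = 71.421 meV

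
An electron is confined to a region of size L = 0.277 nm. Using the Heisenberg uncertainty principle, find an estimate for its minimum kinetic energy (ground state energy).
124.138 meV

Using the uncertainty principle to estimate ground state energy:

1. The position uncertainty is approximately the confinement size:
   Δx ≈ L = 2.770e-10 m

2. From ΔxΔp ≥ ℏ/2, the minimum momentum uncertainty is:
   Δp ≈ ℏ/(2L) = 1.904e-25 kg·m/s

3. The kinetic energy is approximately:
   KE ≈ (Δp)²/(2m) = (1.904e-25)²/(2 × 9.109e-31 kg)
   KE ≈ 1.989e-20 J = 124.138 meV

This is an order-of-magnitude estimate of the ground state energy.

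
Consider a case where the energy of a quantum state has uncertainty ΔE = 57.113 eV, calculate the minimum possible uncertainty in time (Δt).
5.762 as

Using the energy-time uncertainty principle:
ΔEΔt ≥ ℏ/2

The minimum uncertainty in time is:
Δt_min = ℏ/(2ΔE)
Δt_min = (1.055e-34 J·s) / (2 × 9.151e-18 J)
Δt_min = 5.762e-18 s = 5.762 as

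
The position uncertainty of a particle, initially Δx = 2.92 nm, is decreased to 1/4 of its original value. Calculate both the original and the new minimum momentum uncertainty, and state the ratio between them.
Original Δp_min = 1.806 × 10^-26 kg·m/s; new Δp'_min = 7.223 × 10^-26 kg·m/s; ratio Δp'_min/Δp_min = 4.

From the uncertainty principle ΔxΔp ≥ ℏ/2, the minimum momentum uncertainty is Δp_min = ℏ/(2Δx).

Original (Δx = 2.92 nm = 2.920e-09 m):
Δp_min = (1.055e-34 J·s)/(2 × 2.920e-09 m) = 1.806e-26 kg·m/s

When Δx → (1/4)Δx:
Δp'_min = ℏ/(2 × (1/4)Δx) = 4 × ℏ/(2Δx) = 4 × Δp_min
Δp'_min = 4 × 1.806e-26 kg·m/s = 7.223e-26 kg·m/s

Since Δp_min ∝ 1/Δx, when Δx is decreased to 1/4 of its original value, Δp_min increases to 4 times its original value.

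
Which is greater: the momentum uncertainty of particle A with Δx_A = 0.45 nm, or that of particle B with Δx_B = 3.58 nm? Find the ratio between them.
Particle A has the larger minimum momentum uncertainty, by a factor of 7.96.

For each particle, the minimum momentum uncertainty is Δp_min = ℏ/(2Δx):

Particle A: Δp_A = ℏ/(2×4.500e-10 m) = 1.172e-25 kg·m/s
Particle B: Δp_B = ℏ/(2×3.580e-09 m) = 1.473e-26 kg·m/s

Ratio: Δp_A/Δp_B = 7.96

Since Δp_min ∝ 1/Δx, the particle with smaller position uncertainty (A) has larger momentum uncertainty.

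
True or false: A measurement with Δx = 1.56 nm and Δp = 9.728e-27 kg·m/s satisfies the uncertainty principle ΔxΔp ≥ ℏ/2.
No, it violates the uncertainty principle (impossible measurement).

Calculate the product ΔxΔp:
ΔxΔp = (1.560e-09 m) × (9.728e-27 kg·m/s)
ΔxΔp = 1.518e-35 J·s

Compare to the minimum allowed value ℏ/2:
ℏ/2 = 5.273e-35 J·s

Since ΔxΔp = 1.518e-35 J·s < 5.273e-35 J·s = ℏ/2,
the measurement violates the uncertainty principle.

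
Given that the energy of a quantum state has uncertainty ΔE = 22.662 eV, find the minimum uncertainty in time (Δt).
14.522 as

Using the energy-time uncertainty principle:
ΔEΔt ≥ ℏ/2

The minimum uncertainty in time is:
Δt_min = ℏ/(2ΔE)
Δt_min = (1.055e-34 J·s) / (2 × 3.631e-18 J)
Δt_min = 1.452e-17 s = 14.522 as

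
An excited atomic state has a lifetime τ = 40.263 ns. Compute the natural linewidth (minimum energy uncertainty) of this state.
8.174 neV

Using the energy-time uncertainty principle:
ΔEΔt ≥ ℏ/2

The lifetime τ represents the time uncertainty Δt.
The natural linewidth (minimum energy uncertainty) is:

ΔE = ℏ/(2τ)
ΔE = (1.055e-34 J·s) / (2 × 4.026e-08 s)
ΔE = 1.310e-27 J = 8.174 neV

This natural linewidth limits the precision of spectroscopic measurements.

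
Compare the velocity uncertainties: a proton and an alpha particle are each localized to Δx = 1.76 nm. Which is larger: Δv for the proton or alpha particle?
The proton has the larger minimum velocity uncertainty, by a ratio of 4.0.

For both particles, Δp_min = ℏ/(2Δx) = 2.996e-26 kg·m/s (same for both).

The velocity uncertainty is Δv = Δp/m:
- proton: Δv = 2.996e-26 / 1.673e-27 = 1.791e+01 m/s = 17.912 m/s
- alpha particle: Δv = 2.996e-26 / 6.645e-27 = 4.509e+00 m/s = 4.509 m/s

Ratio: 1.791e+01 / 4.509e+00 = 4.0

The lighter particle has larger velocity uncertainty because Δv ∝ 1/m.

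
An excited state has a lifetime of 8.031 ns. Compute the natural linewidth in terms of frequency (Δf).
9.909 MHz

Using the energy-time uncertainty principle and E = hf:
ΔEΔt ≥ ℏ/2
hΔf·Δt ≥ ℏ/2

The minimum frequency uncertainty is:
Δf = ℏ/(2hτ) = 1/(4πτ)
Δf = 1/(4π × 8.031e-09 s)
Δf = 9.909e+06 Hz = 9.909 MHz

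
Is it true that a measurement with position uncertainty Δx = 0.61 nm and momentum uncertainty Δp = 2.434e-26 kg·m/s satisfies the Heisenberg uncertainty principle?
No, it violates the uncertainty principle (impossible measurement).

Calculate the product ΔxΔp:
ΔxΔp = (6.100e-10 m) × (2.434e-26 kg·m/s)
ΔxΔp = 1.485e-35 J·s

Compare to the minimum allowed value ℏ/2:
ℏ/2 = 5.273e-35 J·s

Since ΔxΔp = 1.485e-35 J·s < 5.273e-35 J·s = ℏ/2,
the measurement violates the uncertainty principle.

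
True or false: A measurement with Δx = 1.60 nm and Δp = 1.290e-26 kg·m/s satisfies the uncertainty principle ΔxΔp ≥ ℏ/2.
No, it violates the uncertainty principle (impossible measurement).

Calculate the product ΔxΔp:
ΔxΔp = (1.600e-09 m) × (1.290e-26 kg·m/s)
ΔxΔp = 2.064e-35 J·s

Compare to the minimum allowed value ℏ/2:
ℏ/2 = 5.273e-35 J·s

Since ΔxΔp = 2.064e-35 J·s < 5.273e-35 J·s = ℏ/2,
the measurement violates the uncertainty principle.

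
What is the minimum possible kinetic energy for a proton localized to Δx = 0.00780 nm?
85.264 meV

Localizing a particle requires giving it sufficient momentum uncertainty:

1. From uncertainty principle: Δp ≥ ℏ/(2Δx)
   Δp_min = (1.055e-34 J·s) / (2 × 7.800e-12 m)
   Δp_min = 6.760e-24 kg·m/s

2. This momentum uncertainty corresponds to kinetic energy:
   KE ≈ (Δp)²/(2m) = (6.760e-24)²/(2 × 1.673e-27 kg)
   KE = 1.366e-20 J = 85.264 meV

Tighter localization requires more energy.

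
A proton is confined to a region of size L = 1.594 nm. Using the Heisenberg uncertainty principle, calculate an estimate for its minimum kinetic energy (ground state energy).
2.042 μeV

Using the uncertainty principle to estimate ground state energy:

1. The position uncertainty is approximately the confinement size:
   Δx ≈ L = 1.594e-09 m

2. From ΔxΔp ≥ ℏ/2, the minimum momentum uncertainty is:
   Δp ≈ ℏ/(2L) = 3.308e-26 kg·m/s

3. The kinetic energy is approximately:
   KE ≈ (Δp)²/(2m) = (3.308e-26)²/(2 × 1.673e-27 kg)
   KE ≈ 3.271e-25 J = 2.042 μeV

This is an order-of-magnitude estimate of the ground state energy.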